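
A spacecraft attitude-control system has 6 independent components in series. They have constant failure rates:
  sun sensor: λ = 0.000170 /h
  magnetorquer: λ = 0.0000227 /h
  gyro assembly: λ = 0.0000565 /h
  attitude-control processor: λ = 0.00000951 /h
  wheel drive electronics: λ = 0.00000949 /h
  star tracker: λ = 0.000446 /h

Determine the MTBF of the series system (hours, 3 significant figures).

Series of exponential components: λ_sys = Σ λ_i
λ_sys = 0.000170 + 0.0000227 + 0.0000565 + 0.00000951 + 0.00000949 + 0.000446 = 7.1420e-04 /h
MTBF = 1 / λ_sys = 1400 h

1400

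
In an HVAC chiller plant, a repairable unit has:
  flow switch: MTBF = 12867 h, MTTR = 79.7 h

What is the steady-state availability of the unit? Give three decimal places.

0.994

A(flow switch) = MTBF/(MTBF+MTTR) = 12867/(12867+79.7) = 0.994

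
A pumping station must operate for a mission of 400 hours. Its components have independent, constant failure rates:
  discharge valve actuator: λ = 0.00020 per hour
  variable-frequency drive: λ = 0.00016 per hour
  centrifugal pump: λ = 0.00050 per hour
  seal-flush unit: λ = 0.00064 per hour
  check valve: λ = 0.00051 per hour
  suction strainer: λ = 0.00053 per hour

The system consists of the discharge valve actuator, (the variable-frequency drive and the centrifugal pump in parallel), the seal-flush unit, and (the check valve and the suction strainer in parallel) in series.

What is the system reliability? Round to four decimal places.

0.6817

R(discharge valve actuator) = exp(−0.00020 × 400) = 0.923116
R(variable-frequency drive) = exp(−0.00016 × 400) = 0.938005
R(centrifugal pump) = exp(−0.00050 × 400) = 0.818731
R(seal-flush unit) = exp(−0.00064 × 400) = 0.774142
R(check valve) = exp(−0.00051 × 400) = 0.815462
R(suction strainer) = exp(−0.00053 × 400) = 0.808965
Parallel (variable-frequency drive and centrifugal pump): 1 − (1 − 0.938005)(1 − 0.818731) = 0.988762
Parallel (check valve and suction strainer): 1 − (1 − 0.815462)(1 − 0.808965) = 0.964747
Series (discharge valve actuator, [0.988762], seal-flush unit, and [0.964747]): 0.923116 × 0.988762 × 0.774142 × 0.964747 = 0.6817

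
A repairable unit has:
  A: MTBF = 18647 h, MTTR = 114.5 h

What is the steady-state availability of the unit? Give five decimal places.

A(A) = MTBF/(MTBF+MTTR) = 18647/(18647+114.5) = 0.99390

0.99390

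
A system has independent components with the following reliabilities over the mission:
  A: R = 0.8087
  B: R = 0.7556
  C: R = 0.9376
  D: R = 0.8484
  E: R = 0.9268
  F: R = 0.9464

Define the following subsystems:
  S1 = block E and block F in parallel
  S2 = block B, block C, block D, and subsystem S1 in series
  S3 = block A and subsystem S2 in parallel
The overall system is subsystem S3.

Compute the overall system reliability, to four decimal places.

0.9232

Parallel (E and F): 1 − (1 − 0.926800)(1 − 0.946400) = 0.996076
Series (B, C, D, and [0.996076]): 0.755600 × 0.937600 × 0.848400 × 0.996076 = 0.598691
Parallel (A and [0.598691]): 1 − (1 − 0.808700)(1 − 0.598691) = 0.9232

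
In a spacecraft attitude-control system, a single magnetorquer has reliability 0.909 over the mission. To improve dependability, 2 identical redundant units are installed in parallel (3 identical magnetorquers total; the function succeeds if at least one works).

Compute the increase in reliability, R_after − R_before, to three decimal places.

0.090

R_before = 0.909
R_after = 1 − (1 − 0.909)^3 = 0.999
ΔR = 0.999 − 0.909 = 0.090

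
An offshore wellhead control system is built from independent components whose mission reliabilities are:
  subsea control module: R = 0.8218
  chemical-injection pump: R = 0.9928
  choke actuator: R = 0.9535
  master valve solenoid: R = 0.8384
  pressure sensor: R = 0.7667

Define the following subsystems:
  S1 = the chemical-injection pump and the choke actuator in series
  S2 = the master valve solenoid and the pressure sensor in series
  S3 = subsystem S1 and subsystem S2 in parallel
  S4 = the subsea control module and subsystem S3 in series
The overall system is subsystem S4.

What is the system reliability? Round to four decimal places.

Series (chemical-injection pump and choke actuator): 0.992800 × 0.953500 = 0.946635
Series (master valve solenoid and pressure sensor): 0.838400 × 0.766700 = 0.642801
Parallel ([0.946635] and [0.642801]): 1 − (1 − 0.946635)(1 − 0.642801) = 0.980938
Series (subsea control module and [0.980938]): 0.821800 × 0.980938 = 0.8061

0.8061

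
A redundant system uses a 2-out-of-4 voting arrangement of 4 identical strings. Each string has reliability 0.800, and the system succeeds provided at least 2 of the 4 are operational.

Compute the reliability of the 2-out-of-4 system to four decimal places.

R = Σ_{i=2}^{4} C(4,i) p^i (1−p)^{4−i} with p = 0.800
C(4,2)·0.800^2·0.200^2 = 0.153600
C(4,3)·0.800^3·0.200^1 = 0.409600
C(4,4)·0.800^4·0.200^0 = 0.409600
Sum = 0.9728

0.9728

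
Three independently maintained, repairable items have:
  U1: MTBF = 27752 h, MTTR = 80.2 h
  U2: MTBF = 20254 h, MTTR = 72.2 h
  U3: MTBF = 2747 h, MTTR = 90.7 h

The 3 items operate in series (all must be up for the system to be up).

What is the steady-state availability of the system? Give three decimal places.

A(U1) = MTBF/(MTBF+MTTR) = 27752/(27752+80.2) = 0.997118
A(U2) = MTBF/(MTBF+MTTR) = 20254/(20254+72.2) = 0.996448
A(U3) = MTBF/(MTBF+MTTR) = 2747/(2747+90.7) = 0.968037
Series availability: 0.997118 × 0.996448 × 0.968037 = 0.962

0.962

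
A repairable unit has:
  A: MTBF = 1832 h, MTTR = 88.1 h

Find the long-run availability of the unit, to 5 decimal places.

0.95412

A(A) = MTBF/(MTBF+MTTR) = 1832/(1832+88.1) = 0.95412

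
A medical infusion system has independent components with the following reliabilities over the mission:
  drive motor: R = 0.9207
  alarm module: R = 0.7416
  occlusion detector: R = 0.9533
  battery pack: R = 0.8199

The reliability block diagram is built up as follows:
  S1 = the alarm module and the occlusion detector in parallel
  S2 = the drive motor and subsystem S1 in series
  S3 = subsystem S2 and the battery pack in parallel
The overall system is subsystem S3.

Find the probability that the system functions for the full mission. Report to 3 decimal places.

Parallel (alarm module and occlusion detector): 1 − (1 − 0.74160)(1 − 0.95330) = 0.98793
Series (drive motor and [0.98793]): 0.92070 × 0.98793 = 0.90959
Parallel ([0.90959] and battery pack): 1 − (1 − 0.90959)(1 − 0.81990) = 0.984

0.984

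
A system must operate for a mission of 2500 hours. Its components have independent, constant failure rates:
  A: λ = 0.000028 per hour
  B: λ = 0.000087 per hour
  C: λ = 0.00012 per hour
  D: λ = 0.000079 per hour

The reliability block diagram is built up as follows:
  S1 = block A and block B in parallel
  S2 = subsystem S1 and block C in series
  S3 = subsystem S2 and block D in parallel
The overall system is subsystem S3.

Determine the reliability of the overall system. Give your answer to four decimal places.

0.9518

R(A) = exp(−0.000028 × 2500) = 0.932394
R(B) = exp(−0.000087 × 2500) = 0.804528
R(C) = exp(−0.00012 × 2500) = 0.740818
R(D) = exp(−0.000079 × 2500) = 0.820780
Parallel (A and B): 1 − (1 − 0.932394)(1 − 0.804528) = 0.986785
Series ([0.986785] and C): 0.986785 × 0.740818 = 0.731028
Parallel ([0.731028] and D): 1 − (1 − 0.731028)(1 − 0.820780) = 0.9518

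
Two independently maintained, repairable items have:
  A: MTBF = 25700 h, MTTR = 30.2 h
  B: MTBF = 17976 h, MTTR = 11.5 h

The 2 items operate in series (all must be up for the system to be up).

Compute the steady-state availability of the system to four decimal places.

0.9982

A(A) = MTBF/(MTBF+MTTR) = 25700/(25700+30.2) = 0.998826
A(B) = MTBF/(MTBF+MTTR) = 17976/(17976+11.5) = 0.999361
Series availability: 0.998826 × 0.999361 = 0.9982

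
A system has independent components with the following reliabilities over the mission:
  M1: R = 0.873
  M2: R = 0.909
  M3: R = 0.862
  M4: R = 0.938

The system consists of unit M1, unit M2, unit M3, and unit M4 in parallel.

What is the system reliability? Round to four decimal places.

Parallel (M1, M2, M3, and M4): 1 − (1 − 0.873000)(1 − 0.909000)(1 − 0.862000)(1 − 0.938000) = 0.9999

0.9999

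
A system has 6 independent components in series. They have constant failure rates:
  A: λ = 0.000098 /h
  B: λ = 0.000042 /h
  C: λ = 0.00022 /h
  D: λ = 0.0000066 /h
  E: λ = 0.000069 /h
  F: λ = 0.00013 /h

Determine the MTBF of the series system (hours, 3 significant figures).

Series of exponential components: λ_sys = Σ λ_i
λ_sys = 0.000098 + 0.000042 + 0.00022 + 0.0000066 + 0.000069 + 0.00013 = 5.6560e-04 /h
MTBF = 1 / λ_sys = 1770 h

1770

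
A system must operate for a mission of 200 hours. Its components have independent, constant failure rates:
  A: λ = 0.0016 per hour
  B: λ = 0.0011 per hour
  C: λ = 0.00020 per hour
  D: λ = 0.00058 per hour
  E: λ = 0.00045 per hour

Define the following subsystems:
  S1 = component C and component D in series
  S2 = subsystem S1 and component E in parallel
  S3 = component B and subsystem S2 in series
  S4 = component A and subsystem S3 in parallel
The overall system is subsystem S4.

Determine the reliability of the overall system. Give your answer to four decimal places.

R(A) = exp(−0.0016 × 200) = 0.726149
R(B) = exp(−0.0011 × 200) = 0.802519
R(C) = exp(−0.00020 × 200) = 0.960789
R(D) = exp(−0.00058 × 200) = 0.890475
R(E) = exp(−0.00045 × 200) = 0.913931
Series (C and D): 0.960789 × 0.890475 = 0.855559
Parallel ([0.855559] and E): 1 − (1 − 0.855559)(1 − 0.913931) = 0.987568
Series (B and [0.987568]): 0.802519 × 0.987568 = 0.792542
Parallel (A and [0.792542]): 1 − (1 − 0.726149)(1 − 0.792542) = 0.9432

0.9432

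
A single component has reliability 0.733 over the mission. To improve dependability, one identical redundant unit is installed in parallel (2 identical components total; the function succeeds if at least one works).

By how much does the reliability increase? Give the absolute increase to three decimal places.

R_before = 0.733
R_after = 1 − (1 − 0.733)^2 = 0.929
ΔR = 0.929 − 0.733 = 0.196

0.196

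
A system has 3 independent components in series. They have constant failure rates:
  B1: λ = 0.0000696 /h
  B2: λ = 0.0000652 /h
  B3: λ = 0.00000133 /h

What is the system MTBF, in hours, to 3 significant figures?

7350

Series of exponential components: λ_sys = Σ λ_i
λ_sys = 0.0000696 + 0.0000652 + 0.00000133 = 1.3613e-04 /h
MTBF = 1 / λ_sys = 7350 h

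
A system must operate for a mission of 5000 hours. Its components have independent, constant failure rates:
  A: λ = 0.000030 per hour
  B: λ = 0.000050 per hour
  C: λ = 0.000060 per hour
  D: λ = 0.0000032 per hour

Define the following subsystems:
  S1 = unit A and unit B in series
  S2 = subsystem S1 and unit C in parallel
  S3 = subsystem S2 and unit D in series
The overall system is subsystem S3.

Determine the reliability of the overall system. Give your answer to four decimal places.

R(A) = exp(−0.000030 × 5000) = 0.860708
R(B) = exp(−0.000050 × 5000) = 0.778801
R(C) = exp(−0.000060 × 5000) = 0.740818
R(D) = exp(−0.0000032 × 5000) = 0.984127
Series (A and B): 0.860708 × 0.778801 = 0.670320
Parallel ([0.670320] and C): 1 − (1 − 0.670320)(1 − 0.740818) = 0.914553
Series ([0.914553] and D): 0.914553 × 0.984127 = 0.9000

0.9000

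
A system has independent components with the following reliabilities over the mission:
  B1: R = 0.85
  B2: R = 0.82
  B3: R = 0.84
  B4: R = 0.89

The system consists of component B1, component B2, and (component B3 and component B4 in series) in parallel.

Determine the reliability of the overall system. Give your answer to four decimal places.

Series (B3 and B4): 0.840000 × 0.890000 = 0.747600
Parallel (B1, B2, and [0.747600]): 1 − (1 − 0.850000)(1 − 0.820000)(1 − 0.747600) = 0.9932

0.9932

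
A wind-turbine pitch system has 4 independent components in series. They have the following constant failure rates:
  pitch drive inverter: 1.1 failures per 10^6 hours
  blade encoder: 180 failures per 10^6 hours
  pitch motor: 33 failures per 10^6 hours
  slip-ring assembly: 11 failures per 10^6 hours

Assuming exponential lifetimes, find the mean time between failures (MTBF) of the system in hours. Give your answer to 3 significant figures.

4440

Series of exponential components: λ_sys = Σ λ_i
λ_sys = 0.0000011 + 0.00018 + 0.000033 + 0.000011 = 2.2510e-04 /h
MTBF = 1 / λ_sys = 4440 h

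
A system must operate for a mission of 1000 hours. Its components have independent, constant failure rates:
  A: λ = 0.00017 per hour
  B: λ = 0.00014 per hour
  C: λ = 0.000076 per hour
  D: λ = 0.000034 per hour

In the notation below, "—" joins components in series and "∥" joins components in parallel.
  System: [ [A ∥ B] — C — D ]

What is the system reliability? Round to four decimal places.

R(A) = exp(−0.00017 × 1000) = 0.843665
R(B) = exp(−0.00014 × 1000) = 0.869358
R(C) = exp(−0.000076 × 1000) = 0.926816
R(D) = exp(−0.000034 × 1000) = 0.966572
Parallel (A and B): 1 − (1 − 0.843665)(1 − 0.869358) = 0.979576
Series ([0.979576], C, and D): 0.979576 × 0.926816 × 0.966572 = 0.8775

0.8775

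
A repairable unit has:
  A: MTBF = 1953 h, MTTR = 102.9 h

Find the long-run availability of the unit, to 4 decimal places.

0.9499

A(A) = MTBF/(MTBF+MTTR) = 1953/(1953+102.9) = 0.9499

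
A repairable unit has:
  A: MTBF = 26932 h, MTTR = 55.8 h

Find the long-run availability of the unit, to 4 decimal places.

A(A) = MTBF/(MTBF+MTTR) = 26932/(26932+55.8) = 0.9979

0.9979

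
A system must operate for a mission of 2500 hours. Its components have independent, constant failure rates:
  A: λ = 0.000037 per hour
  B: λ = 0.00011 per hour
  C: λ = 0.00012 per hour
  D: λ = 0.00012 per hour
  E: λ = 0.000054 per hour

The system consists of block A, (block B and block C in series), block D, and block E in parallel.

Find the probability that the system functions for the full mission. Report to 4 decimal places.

0.9987

R(A) = exp(−0.000037 × 2500) = 0.911649
R(B) = exp(−0.00011 × 2500) = 0.759572
R(C) = exp(−0.00012 × 2500) = 0.740818
R(D) = exp(−0.00012 × 2500) = 0.740818
R(E) = exp(−0.000054 × 2500) = 0.873716
Series (B and C): 0.759572 × 0.740818 = 0.562705
Parallel (A, [0.562705], D, and E): 1 − (1 − 0.911649)(1 − 0.562705)(1 − 0.740818)(1 − 0.873716) = 0.9987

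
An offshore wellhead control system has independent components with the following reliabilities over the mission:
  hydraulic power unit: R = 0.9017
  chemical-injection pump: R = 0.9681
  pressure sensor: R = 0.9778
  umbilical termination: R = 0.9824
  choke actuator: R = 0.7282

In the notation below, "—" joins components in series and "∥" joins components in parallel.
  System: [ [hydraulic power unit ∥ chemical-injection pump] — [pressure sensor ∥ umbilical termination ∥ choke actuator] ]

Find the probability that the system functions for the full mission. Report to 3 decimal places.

Parallel (hydraulic power unit and chemical-injection pump): 1 − (1 − 0.90170)(1 − 0.96810) = 0.99686
Parallel (pressure sensor, umbilical termination, and choke actuator): 1 − (1 − 0.97780)(1 − 0.98240)(1 − 0.72820) = 0.99989
Series ([0.99686] and [0.99989]): 0.99686 × 0.99989 = 0.997

0.997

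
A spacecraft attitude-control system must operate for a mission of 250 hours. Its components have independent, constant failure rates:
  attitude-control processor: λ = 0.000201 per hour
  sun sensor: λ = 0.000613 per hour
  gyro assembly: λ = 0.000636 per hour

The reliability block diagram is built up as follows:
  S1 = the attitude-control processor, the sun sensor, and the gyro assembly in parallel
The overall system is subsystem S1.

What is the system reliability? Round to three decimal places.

R(attitude-control processor) = exp(−0.000201 × 250) = 0.95099
R(sun sensor) = exp(−0.000613 × 250) = 0.85792
R(gyro assembly) = exp(−0.000636 × 250) = 0.85300
Parallel (attitude-control processor, sun sensor, and gyro assembly): 1 − (1 − 0.95099)(1 − 0.85792)(1 − 0.85300) = 0.999

0.999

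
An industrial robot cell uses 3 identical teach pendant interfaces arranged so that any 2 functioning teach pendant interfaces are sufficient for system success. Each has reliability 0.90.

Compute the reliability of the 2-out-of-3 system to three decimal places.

R = Σ_{i=2}^{3} C(3,i) p^i (1−p)^{3−i} with p = 0.90
C(3,2)·0.90^2·0.10^1 = 0.24300
C(3,3)·0.90^3·0.10^0 = 0.72900
Sum = 0.972

0.972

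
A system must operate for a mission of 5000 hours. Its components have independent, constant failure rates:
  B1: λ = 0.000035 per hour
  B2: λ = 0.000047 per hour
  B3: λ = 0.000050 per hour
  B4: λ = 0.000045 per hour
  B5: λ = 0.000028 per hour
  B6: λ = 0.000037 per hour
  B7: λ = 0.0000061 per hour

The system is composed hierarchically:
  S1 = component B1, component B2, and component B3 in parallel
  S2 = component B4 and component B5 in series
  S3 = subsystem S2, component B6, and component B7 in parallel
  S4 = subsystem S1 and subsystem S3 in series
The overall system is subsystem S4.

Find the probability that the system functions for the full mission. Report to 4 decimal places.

0.9910

R(B1) = exp(−0.000035 × 5000) = 0.839457
R(B2) = exp(−0.000047 × 5000) = 0.790571
R(B3) = exp(−0.000050 × 5000) = 0.778801
R(B4) = exp(−0.000045 × 5000) = 0.798516
R(B5) = exp(−0.000028 × 5000) = 0.869358
R(B6) = exp(−0.000037 × 5000) = 0.831104
R(B7) = exp(−0.0000061 × 5000) = 0.969960
Parallel (B1, B2, and B3): 1 − (1 − 0.839457)(1 − 0.790571)(1 − 0.778801) = 0.992563
Series (B4 and B5): 0.798516 × 0.869358 = 0.694196
Parallel ([0.694196], B6, and B7): 1 − (1 − 0.694196)(1 − 0.831104)(1 − 0.969960) = 0.998448
Series ([0.992563] and [0.998448]): 0.992563 × 0.998448 = 0.9910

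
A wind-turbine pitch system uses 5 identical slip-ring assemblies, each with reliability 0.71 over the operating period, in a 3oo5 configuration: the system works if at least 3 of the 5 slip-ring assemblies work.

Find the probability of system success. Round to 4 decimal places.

0.8499

R = Σ_{i=3}^{5} C(5,i) p^i (1−p)^{5−i} with p = 0.71
C(5,3)·0.71^3·0.29^2 = 0.301003
C(5,4)·0.71^4·0.29^1 = 0.368469
C(5,5)·0.71^5·0.29^0 = 0.180423
Sum = 0.8499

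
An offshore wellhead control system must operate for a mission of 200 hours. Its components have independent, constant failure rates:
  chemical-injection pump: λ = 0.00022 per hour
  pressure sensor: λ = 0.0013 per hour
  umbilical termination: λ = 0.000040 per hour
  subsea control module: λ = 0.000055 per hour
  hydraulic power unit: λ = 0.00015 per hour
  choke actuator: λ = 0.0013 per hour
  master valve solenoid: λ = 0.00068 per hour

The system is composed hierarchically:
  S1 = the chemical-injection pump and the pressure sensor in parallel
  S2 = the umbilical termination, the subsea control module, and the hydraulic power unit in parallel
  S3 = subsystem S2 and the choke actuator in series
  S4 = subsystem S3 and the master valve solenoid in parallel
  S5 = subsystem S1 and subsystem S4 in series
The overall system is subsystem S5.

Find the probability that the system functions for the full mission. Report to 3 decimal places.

R(chemical-injection pump) = exp(−0.00022 × 200) = 0.95695
R(pressure sensor) = exp(−0.0013 × 200) = 0.77105
R(umbilical termination) = exp(−0.000040 × 200) = 0.99203
R(subsea control module) = exp(−0.000055 × 200) = 0.98906
R(hydraulic power unit) = exp(−0.00015 × 200) = 0.97045
R(choke actuator) = exp(−0.0013 × 200) = 0.77105
R(master valve solenoid) = exp(−0.00068 × 200) = 0.87284
Parallel (chemical-injection pump and pressure sensor): 1 − (1 − 0.95695)(1 − 0.77105) = 0.99014
Parallel (umbilical termination, subsea control module, and hydraulic power unit): 1 − (1 − 0.99203)(1 − 0.98906)(1 − 0.97045) = 1.00000
Series ([1.00000] and choke actuator): 1.00000 × 0.77105 = 0.77105
Parallel ([0.77105] and master valve solenoid): 1 − (1 − 0.77105)(1 − 0.87284) = 0.97089
Series ([0.99014] and [0.97089]): 0.99014 × 0.97089 = 0.961

0.961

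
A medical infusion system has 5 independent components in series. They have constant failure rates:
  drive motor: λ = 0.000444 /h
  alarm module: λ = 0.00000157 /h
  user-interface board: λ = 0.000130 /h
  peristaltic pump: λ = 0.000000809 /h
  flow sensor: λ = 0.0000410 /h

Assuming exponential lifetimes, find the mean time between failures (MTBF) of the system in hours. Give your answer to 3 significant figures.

Series of exponential components: λ_sys = Σ λ_i
λ_sys = 0.000444 + 0.00000157 + 0.000130 + 0.000000809 + 0.0000410 = 6.1738e-04 /h
MTBF = 1 / λ_sys = 1620 h

1620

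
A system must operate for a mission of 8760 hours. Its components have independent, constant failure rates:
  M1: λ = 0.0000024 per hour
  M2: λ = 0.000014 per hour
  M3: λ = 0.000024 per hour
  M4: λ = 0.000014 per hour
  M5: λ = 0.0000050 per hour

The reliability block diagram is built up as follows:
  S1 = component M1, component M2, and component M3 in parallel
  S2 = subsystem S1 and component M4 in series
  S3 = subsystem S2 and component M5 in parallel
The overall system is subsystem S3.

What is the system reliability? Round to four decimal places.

0.9950

R(M1) = exp(−0.0000024 × 8760) = 0.979195
R(M2) = exp(−0.000014 × 8760) = 0.884582
R(M3) = exp(−0.000024 × 8760) = 0.810390
R(M4) = exp(−0.000014 × 8760) = 0.884582
R(M5) = exp(−0.0000050 × 8760) = 0.957145
Parallel (M1, M2, and M3): 1 − (1 − 0.979195)(1 − 0.884582)(1 − 0.810390) = 0.999545
Series ([0.999545] and M4): 0.999545 × 0.884582 = 0.884180
Parallel ([0.884180] and M5): 1 − (1 − 0.884180)(1 − 0.957145) = 0.9950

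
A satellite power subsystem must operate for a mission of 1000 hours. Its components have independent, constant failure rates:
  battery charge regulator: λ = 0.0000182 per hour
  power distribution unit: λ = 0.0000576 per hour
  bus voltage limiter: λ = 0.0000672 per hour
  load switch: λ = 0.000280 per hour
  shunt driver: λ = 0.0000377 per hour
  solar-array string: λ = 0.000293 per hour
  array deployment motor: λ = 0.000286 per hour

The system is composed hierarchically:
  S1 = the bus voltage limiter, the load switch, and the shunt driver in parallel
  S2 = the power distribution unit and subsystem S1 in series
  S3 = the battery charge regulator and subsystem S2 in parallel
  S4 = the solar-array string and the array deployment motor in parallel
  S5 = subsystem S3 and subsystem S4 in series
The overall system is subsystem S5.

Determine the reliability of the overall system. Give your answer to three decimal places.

0.936

R(battery charge regulator) = exp(−0.0000182 × 1000) = 0.98196
R(power distribution unit) = exp(−0.0000576 × 1000) = 0.94403
R(bus voltage limiter) = exp(−0.0000672 × 1000) = 0.93501
R(load switch) = exp(−0.000280 × 1000) = 0.75578
R(shunt driver) = exp(−0.0000377 × 1000) = 0.96300
R(solar-array string) = exp(−0.000293 × 1000) = 0.74602
R(array deployment motor) = exp(−0.000286 × 1000) = 0.75126
Parallel (bus voltage limiter, load switch, and shunt driver): 1 − (1 − 0.93501)(1 − 0.75578)(1 − 0.96300) = 0.99941
Series (power distribution unit and [0.99941]): 0.94403 × 0.99941 = 0.94347
Parallel (battery charge regulator and [0.94347]): 1 − (1 − 0.98196)(1 − 0.94347) = 0.99898
Parallel (solar-array string and array deployment motor): 1 − (1 − 0.74602)(1 − 0.75126) = 0.93683
Series ([0.99898] and [0.93683]): 0.99898 × 0.93683 = 0.936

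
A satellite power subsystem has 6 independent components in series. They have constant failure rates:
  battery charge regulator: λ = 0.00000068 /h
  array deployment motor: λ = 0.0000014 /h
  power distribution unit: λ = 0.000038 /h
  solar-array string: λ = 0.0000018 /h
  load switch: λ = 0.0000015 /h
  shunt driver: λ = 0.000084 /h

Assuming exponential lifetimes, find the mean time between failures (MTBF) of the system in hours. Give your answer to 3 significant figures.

Series of exponential components: λ_sys = Σ λ_i
λ_sys = 0.00000068 + 0.0000014 + 0.000038 + 0.0000018 + 0.0000015 + 0.000084 = 1.2738e-04 /h
MTBF = 1 / λ_sys = 7850 h

7850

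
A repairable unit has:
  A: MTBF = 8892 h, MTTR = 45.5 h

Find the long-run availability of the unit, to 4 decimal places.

A(A) = MTBF/(MTBF+MTTR) = 8892/(8892+45.5) = 0.9949

0.9949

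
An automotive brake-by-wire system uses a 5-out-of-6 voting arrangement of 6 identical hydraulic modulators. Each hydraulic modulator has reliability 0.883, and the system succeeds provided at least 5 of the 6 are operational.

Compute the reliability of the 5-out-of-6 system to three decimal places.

0.851

R = Σ_{i=5}^{6} C(6,i) p^i (1−p)^{6−i} with p = 0.883
C(6,5)·0.883^5·0.117^1 = 0.37683
C(6,6)·0.883^6·0.117^0 = 0.47398
Sum = 0.851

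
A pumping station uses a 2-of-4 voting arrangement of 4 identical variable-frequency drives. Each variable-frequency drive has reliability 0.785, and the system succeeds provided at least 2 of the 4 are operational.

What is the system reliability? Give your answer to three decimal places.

0.967

R = Σ_{i=2}^{4} C(4,i) p^i (1−p)^{4−i} with p = 0.785
C(4,2)·0.785^2·0.215^2 = 0.17091
C(4,3)·0.785^3·0.215^1 = 0.41601
C(4,4)·0.785^4·0.215^0 = 0.37973
Sum = 0.967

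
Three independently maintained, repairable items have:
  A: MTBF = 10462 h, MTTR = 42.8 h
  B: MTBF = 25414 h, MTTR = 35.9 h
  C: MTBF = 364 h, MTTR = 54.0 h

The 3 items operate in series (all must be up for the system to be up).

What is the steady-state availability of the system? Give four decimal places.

0.8660

A(A) = MTBF/(MTBF+MTTR) = 10462/(10462+42.8) = 0.995926
A(B) = MTBF/(MTBF+MTTR) = 25414/(25414+35.9) = 0.998589
A(C) = MTBF/(MTBF+MTTR) = 364/(364+54.0) = 0.870813
Series availability: 0.995926 × 0.998589 × 0.870813 = 0.8660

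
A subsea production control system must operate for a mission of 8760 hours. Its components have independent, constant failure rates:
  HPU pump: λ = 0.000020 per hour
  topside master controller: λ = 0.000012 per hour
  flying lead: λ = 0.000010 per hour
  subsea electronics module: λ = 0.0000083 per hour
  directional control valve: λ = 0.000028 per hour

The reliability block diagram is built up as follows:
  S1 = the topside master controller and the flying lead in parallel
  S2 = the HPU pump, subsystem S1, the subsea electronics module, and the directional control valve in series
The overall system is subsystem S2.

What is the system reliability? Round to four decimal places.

0.6056

R(HPU pump) = exp(−0.000020 × 8760) = 0.839289
R(topside master controller) = exp(−0.000012 × 8760) = 0.900216
R(flying lead) = exp(−0.000010 × 8760) = 0.916127
R(subsea electronics module) = exp(−0.0000083 × 8760) = 0.929872
R(directional control valve) = exp(−0.000028 × 8760) = 0.782485
Parallel (topside master controller and flying lead): 1 − (1 − 0.900216)(1 − 0.916127) = 0.991631
Series (HPU pump, [0.991631], subsea electronics module, and directional control valve): 0.839289 × 0.991631 × 0.929872 × 0.782485 = 0.6056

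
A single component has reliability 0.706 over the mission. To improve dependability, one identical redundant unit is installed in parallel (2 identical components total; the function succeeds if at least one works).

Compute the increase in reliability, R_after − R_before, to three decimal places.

0.208

R_before = 0.706
R_after = 1 − (1 − 0.706)^2 = 0.914
ΔR = 0.914 − 0.706 = 0.208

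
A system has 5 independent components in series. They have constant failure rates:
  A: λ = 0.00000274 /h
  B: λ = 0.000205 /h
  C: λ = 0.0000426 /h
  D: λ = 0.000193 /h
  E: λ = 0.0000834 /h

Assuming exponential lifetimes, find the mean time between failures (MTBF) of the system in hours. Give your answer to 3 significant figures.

Series of exponential components: λ_sys = Σ λ_i
λ_sys = 0.00000274 + 0.000205 + 0.0000426 + 0.000193 + 0.0000834 = 5.2674e-04 /h
MTBF = 1 / λ_sys = 1900 h

1900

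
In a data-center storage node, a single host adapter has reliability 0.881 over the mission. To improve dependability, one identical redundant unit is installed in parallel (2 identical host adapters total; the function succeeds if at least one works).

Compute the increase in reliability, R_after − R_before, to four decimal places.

R_before = 0.881
R_after = 1 − (1 − 0.881)^2 = 0.9858
ΔR = 0.9858 − 0.881 = 0.1048

0.1048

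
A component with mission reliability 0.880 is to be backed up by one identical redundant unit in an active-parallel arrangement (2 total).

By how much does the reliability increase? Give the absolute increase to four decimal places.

R_before = 0.880
R_after = 1 − (1 − 0.880)^2 = 0.9856
ΔR = 0.9856 − 0.880 = 0.1056

0.1056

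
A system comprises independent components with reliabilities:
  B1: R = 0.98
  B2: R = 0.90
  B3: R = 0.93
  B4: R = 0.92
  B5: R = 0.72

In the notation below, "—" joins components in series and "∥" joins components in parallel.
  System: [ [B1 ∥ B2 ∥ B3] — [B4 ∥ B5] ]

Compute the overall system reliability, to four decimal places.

Parallel (B1, B2, and B3): 1 − (1 − 0.980000)(1 − 0.900000)(1 − 0.930000) = 0.999860
Parallel (B4 and B5): 1 − (1 − 0.920000)(1 − 0.720000) = 0.977600
Series ([0.999860] and [0.977600]): 0.999860 × 0.977600 = 0.9775

0.9775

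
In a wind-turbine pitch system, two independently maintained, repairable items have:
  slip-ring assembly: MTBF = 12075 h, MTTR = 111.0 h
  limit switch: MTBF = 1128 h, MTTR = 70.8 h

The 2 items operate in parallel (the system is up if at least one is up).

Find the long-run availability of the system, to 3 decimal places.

A(slip-ring assembly) = MTBF/(MTBF+MTTR) = 12075/(12075+111.0) = 0.990891
A(limit switch) = MTBF/(MTBF+MTTR) = 1128/(1128+70.8) = 0.940941
Parallel availability: 1 − (1 − 0.990891)(1 − 0.940941) = 0.999

0.999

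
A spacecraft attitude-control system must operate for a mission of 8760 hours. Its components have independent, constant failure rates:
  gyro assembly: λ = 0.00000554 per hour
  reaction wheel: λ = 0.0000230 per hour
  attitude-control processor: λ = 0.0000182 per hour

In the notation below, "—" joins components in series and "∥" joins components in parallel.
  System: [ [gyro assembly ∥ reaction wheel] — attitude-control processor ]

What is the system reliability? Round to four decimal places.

0.8453

R(gyro assembly) = exp(−0.00000554 × 8760) = 0.952628
R(reaction wheel) = exp(−0.0000230 × 8760) = 0.817520
R(attitude-control processor) = exp(−0.0000182 × 8760) = 0.852628
Parallel (gyro assembly and reaction wheel): 1 − (1 − 0.952628)(1 − 0.817520) = 0.991356
Series ([0.991356] and attitude-control processor): 0.991356 × 0.852628 = 0.8453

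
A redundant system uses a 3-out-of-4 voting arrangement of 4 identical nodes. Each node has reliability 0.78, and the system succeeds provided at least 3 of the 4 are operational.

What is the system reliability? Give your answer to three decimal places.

0.788

R = Σ_{i=3}^{4} C(4,i) p^i (1−p)^{4−i} with p = 0.78
C(4,3)·0.78^3·0.22^1 = 0.41761
C(4,4)·0.78^4·0.22^0 = 0.37015
Sum = 0.788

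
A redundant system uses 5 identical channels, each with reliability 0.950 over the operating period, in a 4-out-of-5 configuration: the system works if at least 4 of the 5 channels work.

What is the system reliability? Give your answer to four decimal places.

0.9774

R = Σ_{i=4}^{5} C(5,i) p^i (1−p)^{5−i} with p = 0.950
C(5,4)·0.950^4·0.050^1 = 0.203627
C(5,5)·0.950^5·0.050^0 = 0.773781
Sum = 0.9774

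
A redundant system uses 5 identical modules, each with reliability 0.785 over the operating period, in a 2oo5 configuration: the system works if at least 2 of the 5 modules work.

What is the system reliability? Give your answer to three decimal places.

0.991

R = Σ_{i=2}^{5} C(5,i) p^i (1−p)^{5−i} with p = 0.785
C(5,2)·0.785^2·0.215^3 = 0.06124
C(5,3)·0.785^3·0.215^2 = 0.22361
C(5,4)·0.785^4·0.215^1 = 0.40821
C(5,5)·0.785^5·0.215^0 = 0.29809
Sum = 0.991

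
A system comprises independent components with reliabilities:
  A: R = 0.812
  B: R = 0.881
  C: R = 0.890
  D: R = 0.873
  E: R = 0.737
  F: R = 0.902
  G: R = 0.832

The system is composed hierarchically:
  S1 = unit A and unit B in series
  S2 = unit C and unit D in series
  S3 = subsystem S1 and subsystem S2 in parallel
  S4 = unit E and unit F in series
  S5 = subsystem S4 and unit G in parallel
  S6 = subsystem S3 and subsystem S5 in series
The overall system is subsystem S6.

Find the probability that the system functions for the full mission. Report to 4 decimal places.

Series (A and B): 0.812000 × 0.881000 = 0.715372
Series (C and D): 0.890000 × 0.873000 = 0.776970
Parallel ([0.715372] and [0.776970]): 1 − (1 − 0.715372)(1 − 0.776970) = 0.936519
Series (E and F): 0.737000 × 0.902000 = 0.664774
Parallel ([0.664774] and G): 1 − (1 − 0.664774)(1 − 0.832000) = 0.943682
Series ([0.936519] and [0.943682]): 0.936519 × 0.943682 = 0.8838

0.8838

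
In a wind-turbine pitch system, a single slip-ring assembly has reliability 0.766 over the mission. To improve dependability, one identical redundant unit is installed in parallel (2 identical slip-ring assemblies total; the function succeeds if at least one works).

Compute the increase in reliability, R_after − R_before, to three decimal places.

R_before = 0.766
R_after = 1 − (1 − 0.766)^2 = 0.945
ΔR = 0.945 − 0.766 = 0.179

0.179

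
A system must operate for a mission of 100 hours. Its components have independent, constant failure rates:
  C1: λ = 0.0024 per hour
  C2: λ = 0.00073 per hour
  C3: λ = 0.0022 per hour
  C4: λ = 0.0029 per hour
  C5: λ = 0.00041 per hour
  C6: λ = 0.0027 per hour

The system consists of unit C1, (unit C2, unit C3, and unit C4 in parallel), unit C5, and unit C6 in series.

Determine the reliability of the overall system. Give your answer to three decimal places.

0.574

R(C1) = exp(−0.0024 × 100) = 0.78663
R(C2) = exp(−0.00073 × 100) = 0.92960
R(C3) = exp(−0.0022 × 100) = 0.80252
R(C4) = exp(−0.0029 × 100) = 0.74826
R(C5) = exp(−0.00041 × 100) = 0.95983
R(C6) = exp(−0.0027 × 100) = 0.76338
Parallel (C2, C3, and C4): 1 − (1 − 0.92960)(1 − 0.80252)(1 − 0.74826) = 0.99650
Series (C1, [0.99650], C5, and C6): 0.78663 × 0.99650 × 0.95983 × 0.76338 = 0.574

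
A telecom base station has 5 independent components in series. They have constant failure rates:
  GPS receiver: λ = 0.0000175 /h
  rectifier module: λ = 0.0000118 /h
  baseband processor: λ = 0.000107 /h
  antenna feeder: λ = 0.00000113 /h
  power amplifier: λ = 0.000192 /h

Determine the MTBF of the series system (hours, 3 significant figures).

Series of exponential components: λ_sys = Σ λ_i
λ_sys = 0.0000175 + 0.0000118 + 0.000107 + 0.00000113 + 0.000192 = 3.2943e-04 /h
MTBF = 1 / λ_sys = 3040 h

3040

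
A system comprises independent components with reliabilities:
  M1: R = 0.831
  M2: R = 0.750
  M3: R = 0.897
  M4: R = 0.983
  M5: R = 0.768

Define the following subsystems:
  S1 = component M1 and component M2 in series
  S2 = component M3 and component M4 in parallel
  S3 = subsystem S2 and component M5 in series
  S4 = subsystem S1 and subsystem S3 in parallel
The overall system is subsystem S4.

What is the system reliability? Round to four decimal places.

0.9121

Series (M1 and M2): 0.831000 × 0.750000 = 0.623250
Parallel (M3 and M4): 1 − (1 − 0.897000)(1 − 0.983000) = 0.998249
Series ([0.998249] and M5): 0.998249 × 0.768000 = 0.766655
Parallel ([0.623250] and [0.766655]): 1 − (1 − 0.623250)(1 − 0.766655) = 0.9121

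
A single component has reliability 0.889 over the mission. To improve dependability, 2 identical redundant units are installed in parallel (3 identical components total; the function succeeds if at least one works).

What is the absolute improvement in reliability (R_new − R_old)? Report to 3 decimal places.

R_before = 0.889
R_after = 1 − (1 − 0.889)^3 = 0.999
ΔR = 0.999 − 0.889 = 0.110

0.110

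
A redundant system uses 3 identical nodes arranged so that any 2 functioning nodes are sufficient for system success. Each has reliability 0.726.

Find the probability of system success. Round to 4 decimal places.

R = Σ_{i=2}^{3} C(3,i) p^i (1−p)^{3−i} with p = 0.726
C(3,2)·0.726^2·0.274^1 = 0.433256
C(3,3)·0.726^3·0.274^0 = 0.382657
Sum = 0.8159

0.8159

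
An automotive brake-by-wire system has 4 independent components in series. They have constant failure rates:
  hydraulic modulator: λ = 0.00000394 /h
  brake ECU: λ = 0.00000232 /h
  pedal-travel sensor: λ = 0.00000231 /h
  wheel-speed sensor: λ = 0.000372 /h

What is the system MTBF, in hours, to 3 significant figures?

Series of exponential components: λ_sys = Σ λ_i
λ_sys = 0.00000394 + 0.00000232 + 0.00000231 + 0.000372 = 3.8057e-04 /h
MTBF = 1 / λ_sys = 2630 h

2630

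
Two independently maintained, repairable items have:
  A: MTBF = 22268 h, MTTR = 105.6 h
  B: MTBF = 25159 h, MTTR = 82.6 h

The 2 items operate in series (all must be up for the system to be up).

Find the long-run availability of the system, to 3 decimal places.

A(A) = MTBF/(MTBF+MTTR) = 22268/(22268+105.6) = 0.995280
A(B) = MTBF/(MTBF+MTTR) = 25159/(25159+82.6) = 0.996728
Series availability: 0.995280 × 0.996728 = 0.992

0.992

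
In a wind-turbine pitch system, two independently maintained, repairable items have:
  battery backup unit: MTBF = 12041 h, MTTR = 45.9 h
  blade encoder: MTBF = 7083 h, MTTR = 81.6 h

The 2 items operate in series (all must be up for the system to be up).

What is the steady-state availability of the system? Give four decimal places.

A(battery backup unit) = MTBF/(MTBF+MTTR) = 12041/(12041+45.9) = 0.996203
A(blade encoder) = MTBF/(MTBF+MTTR) = 7083/(7083+81.6) = 0.988611
Series availability: 0.996203 × 0.988611 = 0.9849

0.9849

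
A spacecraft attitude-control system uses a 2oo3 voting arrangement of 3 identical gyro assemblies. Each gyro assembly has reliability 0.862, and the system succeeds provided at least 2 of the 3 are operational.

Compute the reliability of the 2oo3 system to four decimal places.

R = Σ_{i=2}^{3} C(3,i) p^i (1−p)^{3−i} with p = 0.862
C(3,2)·0.862^2·0.138^1 = 0.307620
C(3,3)·0.862^3·0.138^0 = 0.640504
Sum = 0.9481

0.9481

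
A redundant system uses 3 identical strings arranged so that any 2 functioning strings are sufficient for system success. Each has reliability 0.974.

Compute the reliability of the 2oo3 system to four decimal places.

0.9980

R = Σ_{i=2}^{3} C(3,i) p^i (1−p)^{3−i} with p = 0.974
C(3,2)·0.974^2·0.026^1 = 0.073997
C(3,3)·0.974^3·0.026^0 = 0.924010
Sum = 0.9980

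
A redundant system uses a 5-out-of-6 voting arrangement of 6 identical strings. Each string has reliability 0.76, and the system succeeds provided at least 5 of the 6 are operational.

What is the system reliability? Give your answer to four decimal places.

0.5578

R = Σ_{i=5}^{6} C(6,i) p^i (1−p)^{6−i} with p = 0.76
C(6,5)·0.76^5·0.24^1 = 0.365116
C(6,6)·0.76^6·0.24^0 = 0.192700
Sum = 0.5578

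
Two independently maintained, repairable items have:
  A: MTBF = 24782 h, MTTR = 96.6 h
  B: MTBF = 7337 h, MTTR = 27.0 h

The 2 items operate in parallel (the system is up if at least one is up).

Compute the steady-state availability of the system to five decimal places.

A(A) = MTBF/(MTBF+MTTR) = 24782/(24782+96.6) = 0.996117
A(B) = MTBF/(MTBF+MTTR) = 7337/(7337+27.0) = 0.996334
Parallel availability: 1 − (1 − 0.996117)(1 − 0.996334) = 0.99999

0.99999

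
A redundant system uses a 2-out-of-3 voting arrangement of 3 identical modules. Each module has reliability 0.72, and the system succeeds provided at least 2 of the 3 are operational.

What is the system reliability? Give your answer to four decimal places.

0.8087

R = Σ_{i=2}^{3} C(3,i) p^i (1−p)^{3−i} with p = 0.72
C(3,2)·0.72^2·0.28^1 = 0.435456
C(3,3)·0.72^3·0.28^0 = 0.373248
Sum = 0.8087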